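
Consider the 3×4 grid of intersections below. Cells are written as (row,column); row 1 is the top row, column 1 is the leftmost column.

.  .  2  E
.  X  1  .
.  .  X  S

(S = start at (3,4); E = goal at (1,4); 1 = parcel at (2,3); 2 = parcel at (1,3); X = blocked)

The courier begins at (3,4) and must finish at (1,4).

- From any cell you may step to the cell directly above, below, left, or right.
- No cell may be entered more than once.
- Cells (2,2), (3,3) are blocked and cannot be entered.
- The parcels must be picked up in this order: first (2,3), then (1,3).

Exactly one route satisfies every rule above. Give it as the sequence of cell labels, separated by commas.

(3,4), (2,4), (2,3), (1,3), (1,4)

The waypoints must appear in the order (2,3), (1,3), with no cell reused.
Route from (3,4): up to (2,4), left to (2,3), up to (1,3), right to (1,4) — 4 moves in all.
Check: order respected (1 at step 2, 2 at step 3).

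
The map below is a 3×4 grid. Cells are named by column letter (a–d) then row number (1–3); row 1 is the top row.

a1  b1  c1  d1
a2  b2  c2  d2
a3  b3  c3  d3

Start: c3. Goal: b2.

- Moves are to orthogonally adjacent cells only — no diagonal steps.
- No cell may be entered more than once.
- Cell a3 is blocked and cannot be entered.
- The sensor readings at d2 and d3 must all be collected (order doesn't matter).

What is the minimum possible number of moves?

4

Any route passes through d2 and d3 in some order between c3 and b2. Summing Manhattan distances along each leg and taking the cheapest ordering (c3 → d3 → d2 → b2) gives a lower bound of 1 + 1 + 2 = 4 moves.
A route of 4 moves achieves this: c3 → d3 → d2 → c2 → b2.
Since 4 matches the lower bound, it is optimal.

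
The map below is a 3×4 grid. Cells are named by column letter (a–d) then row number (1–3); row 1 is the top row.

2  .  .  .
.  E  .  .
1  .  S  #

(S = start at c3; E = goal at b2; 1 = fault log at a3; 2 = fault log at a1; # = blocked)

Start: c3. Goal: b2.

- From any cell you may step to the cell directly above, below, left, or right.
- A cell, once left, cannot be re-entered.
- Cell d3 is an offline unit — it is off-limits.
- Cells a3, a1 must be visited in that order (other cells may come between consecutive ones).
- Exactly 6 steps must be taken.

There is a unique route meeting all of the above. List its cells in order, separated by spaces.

The waypoints must appear in the order a3, a1, with no cell reused.
Route from c3: left 2 to a3, up 2 to a1, right 1 to b1, down 1 to b2 — 6 moves in all.
Check: order respected (1 at step 2, 2 at step 4); 6 moves as required.

c3 b3 a3 a2 a1 b1 b2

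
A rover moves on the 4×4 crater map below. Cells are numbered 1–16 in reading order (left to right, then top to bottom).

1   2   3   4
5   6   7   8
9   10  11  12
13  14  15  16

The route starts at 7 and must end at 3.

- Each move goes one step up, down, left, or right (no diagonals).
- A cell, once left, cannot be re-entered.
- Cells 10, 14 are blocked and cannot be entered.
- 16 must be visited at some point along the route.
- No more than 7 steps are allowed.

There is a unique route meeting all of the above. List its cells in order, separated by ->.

7 -> 11 -> 15 -> 16 -> 12 -> 8 -> 4 -> 3

The 7-move cap with required stops at 16 leaves no slack for detours.
Route from 7: down 2 to 15, right 1 to 16, up 3 to 4, left 1 to 3 — 7 moves in all.
Check: all required cells visited; 7 ≤ 7 moves.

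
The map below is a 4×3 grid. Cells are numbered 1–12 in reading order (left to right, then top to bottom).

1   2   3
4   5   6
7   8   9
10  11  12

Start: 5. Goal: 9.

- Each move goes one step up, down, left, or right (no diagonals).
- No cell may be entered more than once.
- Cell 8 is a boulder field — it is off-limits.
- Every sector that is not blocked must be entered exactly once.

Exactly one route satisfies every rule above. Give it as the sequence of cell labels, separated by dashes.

Need to visit all 11 open cells exactly once, starting at 5 and ending at 9.
Cell 3 has only two open neighbours (6 and 2), so the path must pass straight through it: one of those is the cell it's entered from and the other is where it exits.
Route from 5: right to 6, up to 3, 2× left (reaching 1), 3× down (reaching 10), 2× right (reaching 12), up to 9 — 10 moves in all.
Check: all 11 open cells covered.

5 - 6 - 3 - 2 - 1 - 4 - 7 - 10 - 11 - 12 - 9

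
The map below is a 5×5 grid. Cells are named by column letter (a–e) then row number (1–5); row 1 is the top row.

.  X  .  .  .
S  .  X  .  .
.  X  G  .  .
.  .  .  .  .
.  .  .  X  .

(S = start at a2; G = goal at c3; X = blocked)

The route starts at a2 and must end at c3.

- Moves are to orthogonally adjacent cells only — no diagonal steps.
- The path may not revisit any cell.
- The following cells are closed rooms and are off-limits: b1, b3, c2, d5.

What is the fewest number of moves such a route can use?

5

The Manhattan distance from a2 to c3 is |2−3| + |1−3| = 3, so at least 3 moves are needed.
That bound ignores the blocked cells. Measuring each leg by the fewest moves that actually steer around them (a2→c3: 5) raises the lower bound to 5.
A route of 5 moves exists: a2 → a3 → a4 → b4 → c4 → c3.
Since 5 matches that lower bound, it is optimal.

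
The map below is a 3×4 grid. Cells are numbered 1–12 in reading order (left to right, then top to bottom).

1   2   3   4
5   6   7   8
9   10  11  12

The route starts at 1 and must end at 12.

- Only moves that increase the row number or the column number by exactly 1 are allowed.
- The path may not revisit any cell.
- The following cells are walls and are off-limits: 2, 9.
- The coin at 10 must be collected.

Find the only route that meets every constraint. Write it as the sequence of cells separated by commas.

Moves only go right or down, so the column and row indices never decrease.
Route from 1: down to 5, right to 6, down to 10, 2× right (reaching 12) — 5 moves in all.
Check: all required cells visited.

1, 5, 6, 10, 11, 12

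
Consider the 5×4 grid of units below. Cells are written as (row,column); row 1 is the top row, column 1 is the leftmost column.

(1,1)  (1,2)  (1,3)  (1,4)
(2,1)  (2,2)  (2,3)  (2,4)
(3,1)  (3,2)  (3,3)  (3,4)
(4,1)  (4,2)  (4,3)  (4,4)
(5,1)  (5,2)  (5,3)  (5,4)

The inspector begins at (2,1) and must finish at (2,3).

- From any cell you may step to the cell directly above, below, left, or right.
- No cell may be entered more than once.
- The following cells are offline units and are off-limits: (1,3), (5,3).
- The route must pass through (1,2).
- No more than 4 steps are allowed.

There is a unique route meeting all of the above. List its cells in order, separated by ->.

(2,1) -> (1,1) -> (1,2) -> (2,2) -> (2,3)

The 4-move cap with required stops at (1,2) leaves no slack for detours.
Route from (2,1): up to (1,1), right to (1,2), down to (2,2), right to (2,3) — 4 moves in all.
Check: all required cells visited; 4 ≤ 4 moves.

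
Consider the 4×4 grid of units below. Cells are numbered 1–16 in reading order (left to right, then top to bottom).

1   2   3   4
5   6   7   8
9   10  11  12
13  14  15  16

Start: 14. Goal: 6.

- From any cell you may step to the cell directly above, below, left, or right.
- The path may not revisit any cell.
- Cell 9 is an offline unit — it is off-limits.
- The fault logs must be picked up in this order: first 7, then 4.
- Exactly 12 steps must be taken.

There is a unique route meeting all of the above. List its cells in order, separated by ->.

14 -> 15 -> 16 -> 12 -> 11 -> 7 -> 8 -> 4 -> 3 -> 2 -> 1 -> 5 -> 6

The waypoints must appear in the order 7, 4, with no cell reused.
Route from 14: 2× right (reaching 16), up to 12, left to 11, up to 7, right to 8, up to 4, 3× left (reaching 1), down to 5, right to 6 — 12 moves in all.
Check: order respected (7 at step 5, 4 at step 7); 12 moves as required.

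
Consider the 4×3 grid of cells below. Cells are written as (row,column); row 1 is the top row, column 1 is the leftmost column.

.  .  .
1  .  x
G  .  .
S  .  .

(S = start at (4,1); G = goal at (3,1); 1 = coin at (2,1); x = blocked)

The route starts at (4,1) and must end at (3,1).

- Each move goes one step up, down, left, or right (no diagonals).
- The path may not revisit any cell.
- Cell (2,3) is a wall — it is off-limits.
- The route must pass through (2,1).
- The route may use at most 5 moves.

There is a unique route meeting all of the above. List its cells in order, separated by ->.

(4,1) -> (4,2) -> (3,2) -> (2,2) -> (2,1) -> (3,1)

Any route must reach (2,1) and still end at (3,1) within 5 moves, so the order of the required stops is forced.
Route from (4,1): right to (4,2), 2× up (reaching (2,2)), left to (2,1), down to (3,1) — 5 moves in all.
Check: all required cells visited; 5 ≤ 5 moves.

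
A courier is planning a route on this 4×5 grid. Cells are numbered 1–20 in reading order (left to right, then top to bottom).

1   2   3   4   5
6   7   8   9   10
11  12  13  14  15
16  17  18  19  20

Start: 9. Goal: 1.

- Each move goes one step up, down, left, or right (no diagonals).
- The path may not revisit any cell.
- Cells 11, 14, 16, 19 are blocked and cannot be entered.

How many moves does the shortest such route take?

4

The Manhattan distance from 9 to 1 is |2−1| + |4−1| = 4, so at least 4 moves are needed.
A route of 4 moves achieves this: 9 → 4 → 3 → 2 → 1.
Since 4 matches the lower bound, it is optimal.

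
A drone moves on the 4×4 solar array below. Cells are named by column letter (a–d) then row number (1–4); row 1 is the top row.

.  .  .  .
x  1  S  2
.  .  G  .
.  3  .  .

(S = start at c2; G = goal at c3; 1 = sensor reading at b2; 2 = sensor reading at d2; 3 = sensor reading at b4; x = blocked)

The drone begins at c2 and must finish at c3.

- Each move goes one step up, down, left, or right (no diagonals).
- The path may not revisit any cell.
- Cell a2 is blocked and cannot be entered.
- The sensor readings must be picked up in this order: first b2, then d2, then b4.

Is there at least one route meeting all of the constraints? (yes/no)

yes

One route that works: c2 → b2 → b1 → c1 → d1 → d2 → d3 → d4 → c4 → b4 → b3 → c3.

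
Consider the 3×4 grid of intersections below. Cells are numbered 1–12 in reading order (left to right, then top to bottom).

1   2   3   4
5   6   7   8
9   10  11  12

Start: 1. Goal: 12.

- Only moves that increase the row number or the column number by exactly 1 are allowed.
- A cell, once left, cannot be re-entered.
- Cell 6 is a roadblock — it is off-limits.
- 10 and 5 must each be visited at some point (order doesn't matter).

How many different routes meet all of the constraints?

1

A right/down-only route from 1 to 12 makes exactly 2 down-moves and 3 right-moves in some order.
With no other constraints that would be C(5,2) = 10 routes.
A monotone route can only reach the required cells in the order 5, 10, so split there and multiply the segment counts (each segment already excludes blocked cells): 1→5: 1; 5→10: 1; 10→12: 1; product = 1.
That gives 1 route.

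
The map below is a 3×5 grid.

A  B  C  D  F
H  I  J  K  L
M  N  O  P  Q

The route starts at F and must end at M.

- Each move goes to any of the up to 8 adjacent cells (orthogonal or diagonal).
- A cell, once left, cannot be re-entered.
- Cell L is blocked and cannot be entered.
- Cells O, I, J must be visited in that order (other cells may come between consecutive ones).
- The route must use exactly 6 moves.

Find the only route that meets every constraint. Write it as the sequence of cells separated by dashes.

F - K - O - I - J - N - M

The waypoints must appear in the order O, I, J, with no cell reused.
Route from F: 2× down-left (reaching O), up-left to I, right to J, down-left to N, left to M — 6 moves in all.
Check: order respected (O at step 2, I at step 3, J at step 4); 6 moves as required.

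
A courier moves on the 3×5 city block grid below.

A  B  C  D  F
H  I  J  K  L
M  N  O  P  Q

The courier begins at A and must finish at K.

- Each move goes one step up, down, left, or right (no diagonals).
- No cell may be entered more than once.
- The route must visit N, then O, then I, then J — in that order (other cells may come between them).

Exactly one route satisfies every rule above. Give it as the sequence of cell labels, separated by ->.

A -> H -> M -> N -> O -> P -> Q -> L -> F -> D -> C -> B -> I -> J -> K

The waypoints must appear in the order N, O, I, J, with no cell reused.
Route from A: 2× down (reaching M), 4× right (reaching Q), 2× up (reaching F), 3× left (reaching B), down to I, 2× right (reaching K) — 14 moves in all.
Check: order respected (N at step 3, O at step 4, I at step 12, J at step 13).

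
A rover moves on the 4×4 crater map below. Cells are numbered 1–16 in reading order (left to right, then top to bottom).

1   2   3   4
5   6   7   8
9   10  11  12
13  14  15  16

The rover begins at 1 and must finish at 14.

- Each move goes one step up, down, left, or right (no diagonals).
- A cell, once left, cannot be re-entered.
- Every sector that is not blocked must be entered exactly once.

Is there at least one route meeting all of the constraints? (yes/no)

Colour the cells like a checkerboard: each orthogonal step flips colour, so a Hamiltonian route alternates colours. Here there are 8 cells of one colour and 8 of the other, with start on the same colour as the goal — the counts and endpoints can't be arranged into an alternating sequence of length 16, so no Hamiltonian route exists.

no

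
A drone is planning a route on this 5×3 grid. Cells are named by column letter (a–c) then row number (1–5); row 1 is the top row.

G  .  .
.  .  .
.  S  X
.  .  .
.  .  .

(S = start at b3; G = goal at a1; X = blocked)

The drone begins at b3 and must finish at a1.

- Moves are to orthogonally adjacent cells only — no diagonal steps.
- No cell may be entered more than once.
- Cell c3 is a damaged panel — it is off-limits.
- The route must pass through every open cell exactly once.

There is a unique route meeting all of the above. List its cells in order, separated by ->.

b3 -> b4 -> c4 -> c5 -> b5 -> a5 -> a4 -> a3 -> a2 -> b2 -> c2 -> c1 -> b1 -> a1

Need to visit all 14 open cells exactly once, starting at b3 and ending at a1.
Cell c4 has only two open neighbours (c5 and b4), so the path must pass straight through it: one of those is the cell it's entered from and the other is where it exits.
Route from b3: down 1 to b4, right 1 to c4, down 1 to c5, left 2 to a5, up 3 to a2, right 2 to c2, up 1 to c1, left 2 to a1 — 13 moves in all.
Check: all 14 open cells covered.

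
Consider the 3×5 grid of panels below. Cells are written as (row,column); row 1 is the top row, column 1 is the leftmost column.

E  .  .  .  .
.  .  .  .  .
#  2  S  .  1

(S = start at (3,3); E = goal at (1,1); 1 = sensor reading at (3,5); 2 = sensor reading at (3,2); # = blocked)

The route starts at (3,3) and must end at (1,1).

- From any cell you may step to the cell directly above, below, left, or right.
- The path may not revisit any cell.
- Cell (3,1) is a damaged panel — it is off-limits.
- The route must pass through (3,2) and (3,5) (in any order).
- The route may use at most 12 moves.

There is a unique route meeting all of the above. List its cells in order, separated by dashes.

(3,3) - (3,2) - (2,2) - (2,3) - (2,4) - (3,4) - (3,5) - (2,5) - (1,5) - (1,4) - (1,3) - (1,2) - (1,1)

The 12-move cap with required stops at (3,2), (3,5) leaves no slack for detours.
Route from (3,3): left 1 to (3,2), up 1 to (2,2), right 2 to (2,4), down 1 to (3,4), right 1 to (3,5), up 2 to (1,5), left 4 to (1,1) — 12 moves in all.
Check: all required cells visited; 12 ≤ 12 moves.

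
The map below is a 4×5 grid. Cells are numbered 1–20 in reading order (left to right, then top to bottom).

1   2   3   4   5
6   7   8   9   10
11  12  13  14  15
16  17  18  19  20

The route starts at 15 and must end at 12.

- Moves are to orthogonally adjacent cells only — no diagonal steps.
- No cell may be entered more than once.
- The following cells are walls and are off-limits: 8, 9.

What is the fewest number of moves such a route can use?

The Manhattan distance from 15 to 12 is |3−3| + |5−2| = 3, so at least 3 moves are needed.
A route of 3 moves achieves this: 15 → 14 → 13 → 12.
Since 3 matches the lower bound, it is optimal.

3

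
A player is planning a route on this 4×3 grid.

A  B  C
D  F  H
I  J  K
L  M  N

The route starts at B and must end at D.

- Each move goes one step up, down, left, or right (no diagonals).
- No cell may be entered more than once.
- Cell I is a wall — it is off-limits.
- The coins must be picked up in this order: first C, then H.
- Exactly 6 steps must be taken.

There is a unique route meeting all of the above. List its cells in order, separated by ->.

B -> C -> H -> K -> J -> F -> D

The waypoints must appear in the order C, H, with no cell reused.
Route from B: right to C, 2× down (reaching K), left to J, up to F, left to D — 6 moves in all.
Check: order respected (C at step 1, H at step 2); 6 moves as required.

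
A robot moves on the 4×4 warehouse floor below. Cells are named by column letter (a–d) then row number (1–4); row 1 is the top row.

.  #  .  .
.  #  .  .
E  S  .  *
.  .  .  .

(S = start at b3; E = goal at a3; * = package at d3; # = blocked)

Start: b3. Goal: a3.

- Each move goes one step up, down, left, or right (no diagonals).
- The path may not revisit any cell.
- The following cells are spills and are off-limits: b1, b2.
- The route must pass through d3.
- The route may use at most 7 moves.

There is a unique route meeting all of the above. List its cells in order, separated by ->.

b3 -> c3 -> d3 -> d4 -> c4 -> b4 -> a4 -> a3

The budget equals the shortest possible length, so every move has to be on a shortest route through the required cells.
Route from b3: 2× right (reaching d3), down to d4, 3× left (reaching a4), up to a3 — 7 moves in all.
Check: all required cells visited; 7 ≤ 7 moves.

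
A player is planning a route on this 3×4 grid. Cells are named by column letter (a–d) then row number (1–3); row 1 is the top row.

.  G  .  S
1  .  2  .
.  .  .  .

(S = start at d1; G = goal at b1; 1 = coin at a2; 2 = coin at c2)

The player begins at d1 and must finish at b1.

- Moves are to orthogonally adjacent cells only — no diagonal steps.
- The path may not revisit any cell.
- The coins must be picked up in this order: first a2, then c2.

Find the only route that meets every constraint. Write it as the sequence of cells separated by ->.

d1 -> d2 -> d3 -> c3 -> b3 -> a3 -> a2 -> b2 -> c2 -> c1 -> b1

The waypoints must appear in the order a2, c2, with no cell reused.
Route from d1: 2× down (reaching d3), 3× left (reaching a3), up to a2, 2× right (reaching c2), up to c1, left to b1 — 10 moves in all.
Check: order respected (1 at step 6, 2 at step 8).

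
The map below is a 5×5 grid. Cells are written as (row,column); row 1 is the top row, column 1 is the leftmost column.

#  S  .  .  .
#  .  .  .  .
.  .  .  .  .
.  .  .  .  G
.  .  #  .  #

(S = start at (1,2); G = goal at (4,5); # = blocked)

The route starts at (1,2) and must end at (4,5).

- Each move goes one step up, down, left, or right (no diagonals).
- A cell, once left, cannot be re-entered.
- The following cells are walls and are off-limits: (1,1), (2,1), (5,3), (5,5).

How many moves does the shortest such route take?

6

The Manhattan distance from (1,2) to (4,5) is |1−4| + |2−5| = 6, so at least 6 moves are needed.
A route of 6 moves achieves this: (1,2) → (2,2) → (3,2) → (4,2) → (4,3) → (4,4) → (4,5).
Since 6 matches the lower bound, it is optimal.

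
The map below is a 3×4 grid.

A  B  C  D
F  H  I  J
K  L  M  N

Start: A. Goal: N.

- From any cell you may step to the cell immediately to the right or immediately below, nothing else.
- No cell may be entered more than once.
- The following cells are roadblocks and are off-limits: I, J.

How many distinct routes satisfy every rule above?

3

A right/down-only route from A to N makes exactly 2 down-moves and 3 right-moves in some order.
With no other constraints that would be C(5,2) = 10 routes.
Subtract routes through each blocked cell (inclusion–exclusion for overlaps): − through I: 6 − through J: 4 + through I&J: 3 → 3.
That gives 3 routes.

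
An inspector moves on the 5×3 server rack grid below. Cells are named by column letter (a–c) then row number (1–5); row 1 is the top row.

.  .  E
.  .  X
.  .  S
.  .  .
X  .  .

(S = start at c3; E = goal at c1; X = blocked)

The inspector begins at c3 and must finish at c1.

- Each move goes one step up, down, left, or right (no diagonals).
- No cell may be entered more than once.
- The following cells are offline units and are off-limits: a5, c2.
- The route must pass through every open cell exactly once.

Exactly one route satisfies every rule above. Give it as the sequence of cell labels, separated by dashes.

Need to visit all 13 open cells exactly once, starting at c3 and ending at c1.
Cell a1 has only two open neighbours (a2 and b1), so the path must pass straight through it: one of those is the cell it's entered from and the other is where it exits.
Route from c3: 2× down (reaching c5), left to b5, up to b4, left to a4, up to a3, right to b3, up to b2, left to a2, up to a1, 2× right (reaching c1) — 12 moves in all.
Check: all 13 open cells covered.

c3 - c4 - c5 - b5 - b4 - a4 - a3 - b3 - b2 - a2 - a1 - b1 - c1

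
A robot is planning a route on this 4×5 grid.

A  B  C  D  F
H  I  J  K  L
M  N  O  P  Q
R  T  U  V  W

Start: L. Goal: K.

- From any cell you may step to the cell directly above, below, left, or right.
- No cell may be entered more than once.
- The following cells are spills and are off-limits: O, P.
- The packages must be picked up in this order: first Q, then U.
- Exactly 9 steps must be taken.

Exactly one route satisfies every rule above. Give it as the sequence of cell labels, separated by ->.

L -> Q -> W -> V -> U -> T -> N -> I -> J -> K

The waypoints must appear in the order Q, U, with no cell reused.
Route from L: 2× down (reaching W), 3× left (reaching T), 2× up (reaching I), 2× right (reaching K) — 9 moves in all.
Check: order respected (Q at step 1, U at step 4); 9 moves as required.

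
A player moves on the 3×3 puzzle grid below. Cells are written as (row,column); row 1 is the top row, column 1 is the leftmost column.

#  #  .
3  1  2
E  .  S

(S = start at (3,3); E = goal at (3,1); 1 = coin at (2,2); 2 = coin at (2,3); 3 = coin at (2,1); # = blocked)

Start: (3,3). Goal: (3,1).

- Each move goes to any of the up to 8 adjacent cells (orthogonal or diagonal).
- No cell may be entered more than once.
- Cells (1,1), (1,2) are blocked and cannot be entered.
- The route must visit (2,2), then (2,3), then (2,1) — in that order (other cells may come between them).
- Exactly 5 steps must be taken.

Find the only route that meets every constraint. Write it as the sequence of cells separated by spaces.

(3,3) (2,2) (2,3) (3,2) (2,1) (3,1)

The waypoints must appear in the order (2,2), (2,3), (2,1), with no cell reused.
Route from (3,3): up-left to (2,2), right to (2,3), down-left to (3,2), up-left to (2,1), down to (3,1) — 5 moves in all.
Check: order respected (1 at step 1, 2 at step 2, 3 at step 4); 5 moves as required.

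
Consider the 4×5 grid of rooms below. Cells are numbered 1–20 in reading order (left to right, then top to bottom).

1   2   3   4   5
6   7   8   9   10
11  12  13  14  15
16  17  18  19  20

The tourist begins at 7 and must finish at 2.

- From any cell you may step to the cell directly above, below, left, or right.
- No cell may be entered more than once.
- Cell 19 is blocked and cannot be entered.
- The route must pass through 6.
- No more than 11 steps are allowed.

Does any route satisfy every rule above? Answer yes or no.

yes

One route that works: 7 → 6 → 1 → 2.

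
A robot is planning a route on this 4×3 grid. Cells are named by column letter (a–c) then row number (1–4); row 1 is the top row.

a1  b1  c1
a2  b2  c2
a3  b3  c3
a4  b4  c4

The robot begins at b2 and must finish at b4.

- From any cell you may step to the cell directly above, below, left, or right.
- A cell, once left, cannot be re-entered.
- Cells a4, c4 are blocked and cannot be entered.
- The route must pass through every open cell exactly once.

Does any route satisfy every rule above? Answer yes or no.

Colour the cells like a checkerboard: each orthogonal step flips colour, so a Hamiltonian route alternates colours. Here there are 6 cells of one colour and 4 of the other, with start on the same colour as the goal — the counts and endpoints can't be arranged into an alternating sequence of length 10, so no Hamiltonian route exists.

no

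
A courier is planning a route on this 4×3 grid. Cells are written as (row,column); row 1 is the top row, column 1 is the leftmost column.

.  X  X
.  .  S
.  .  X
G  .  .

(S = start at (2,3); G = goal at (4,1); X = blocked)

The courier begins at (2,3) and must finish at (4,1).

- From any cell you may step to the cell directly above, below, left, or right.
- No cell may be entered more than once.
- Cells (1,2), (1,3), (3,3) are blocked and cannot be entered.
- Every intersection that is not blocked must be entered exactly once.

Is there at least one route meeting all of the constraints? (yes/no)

no

Cell (1,1) has only one open neighbour but is neither the start nor the goal, so a Hamiltonian route would have to both enter and leave it through the same neighbour — impossible without revisiting.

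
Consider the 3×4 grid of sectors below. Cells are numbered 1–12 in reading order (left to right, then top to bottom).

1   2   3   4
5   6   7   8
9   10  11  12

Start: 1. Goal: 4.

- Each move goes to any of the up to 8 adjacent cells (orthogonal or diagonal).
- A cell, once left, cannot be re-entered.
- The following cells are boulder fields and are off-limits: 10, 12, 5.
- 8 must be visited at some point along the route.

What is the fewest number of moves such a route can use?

4

Any route passes through 8 somewhere between 1 and 4. Summing Chebyshev distances along the two legs (1 → 8 → 4) gives a lower bound of 3 + 1 = 4 moves.
A route of 4 moves achieves this: 1 → 2 → 3 → 8 → 4.
Since 4 matches the lower bound, it is optimal.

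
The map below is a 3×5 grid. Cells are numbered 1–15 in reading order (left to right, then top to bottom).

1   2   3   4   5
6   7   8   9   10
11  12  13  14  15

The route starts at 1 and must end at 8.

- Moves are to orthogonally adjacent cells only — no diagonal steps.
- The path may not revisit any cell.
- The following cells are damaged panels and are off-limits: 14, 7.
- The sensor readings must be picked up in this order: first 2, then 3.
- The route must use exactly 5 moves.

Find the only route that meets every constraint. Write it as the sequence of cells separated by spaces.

1 2 3 4 9 8

The waypoints must appear in the order 2, 3, with no cell reused.
Route from 1: right 3 to 4, down 1 to 9, left 1 to 8 — 5 moves in all.
Check: order respected (2 at step 1, 3 at step 2); 5 moves as required.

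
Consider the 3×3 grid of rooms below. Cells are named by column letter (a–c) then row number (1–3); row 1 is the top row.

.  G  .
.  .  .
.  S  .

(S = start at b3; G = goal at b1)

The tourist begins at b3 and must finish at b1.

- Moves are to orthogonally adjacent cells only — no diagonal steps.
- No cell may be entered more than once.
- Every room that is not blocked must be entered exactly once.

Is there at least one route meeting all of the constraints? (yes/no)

no

Colour the cells like a checkerboard: each orthogonal step flips colour, so a Hamiltonian route alternates colours. Here there are 5 cells of one colour and 4 of the other, with start on the same colour as the goal — the counts and endpoints can't be arranged into an alternating sequence of length 9, so no Hamiltonian route exists.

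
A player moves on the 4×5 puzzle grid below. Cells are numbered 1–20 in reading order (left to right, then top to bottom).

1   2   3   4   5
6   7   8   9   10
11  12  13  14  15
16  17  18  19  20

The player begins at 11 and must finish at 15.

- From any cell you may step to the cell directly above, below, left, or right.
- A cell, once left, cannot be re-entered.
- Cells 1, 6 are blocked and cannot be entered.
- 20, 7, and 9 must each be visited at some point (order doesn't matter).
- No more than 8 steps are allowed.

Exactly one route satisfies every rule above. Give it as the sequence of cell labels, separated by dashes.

Any route must reach 20, 7, and 9 and still end at 15 within 8 moves, so the order of the required stops is forced.
Route from 11: right 1 to 12, up 1 to 7, right 2 to 9, down 2 to 19, right 1 to 20, up 1 to 15 — 8 moves in all.
Check: all required cells visited; 8 ≤ 8 moves.

11 - 12 - 7 - 8 - 9 - 14 - 19 - 20 - 15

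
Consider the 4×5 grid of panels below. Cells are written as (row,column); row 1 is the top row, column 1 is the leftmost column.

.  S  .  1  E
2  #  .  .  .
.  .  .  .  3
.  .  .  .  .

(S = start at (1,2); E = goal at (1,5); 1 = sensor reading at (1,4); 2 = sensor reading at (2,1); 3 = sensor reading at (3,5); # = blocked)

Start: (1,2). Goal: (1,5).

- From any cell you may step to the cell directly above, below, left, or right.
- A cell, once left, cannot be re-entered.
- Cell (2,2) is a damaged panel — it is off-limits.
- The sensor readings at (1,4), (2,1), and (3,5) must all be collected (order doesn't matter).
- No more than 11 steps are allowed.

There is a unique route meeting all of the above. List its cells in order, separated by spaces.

The budget equals the shortest possible length, so every move has to be on a shortest route through the required cells.
Route from (1,2): left to (1,1), 2× down (reaching (3,1)), 4× right (reaching (3,5)), up to (2,5), left to (2,4), up to (1,4), right to (1,5) — 11 moves in all.
Check: all required cells visited; 11 ≤ 11 moves.

(1,2) (1,1) (2,1) (3,1) (3,2) (3,3) (3,4) (3,5) (2,5) (2,4) (1,4) (1,5)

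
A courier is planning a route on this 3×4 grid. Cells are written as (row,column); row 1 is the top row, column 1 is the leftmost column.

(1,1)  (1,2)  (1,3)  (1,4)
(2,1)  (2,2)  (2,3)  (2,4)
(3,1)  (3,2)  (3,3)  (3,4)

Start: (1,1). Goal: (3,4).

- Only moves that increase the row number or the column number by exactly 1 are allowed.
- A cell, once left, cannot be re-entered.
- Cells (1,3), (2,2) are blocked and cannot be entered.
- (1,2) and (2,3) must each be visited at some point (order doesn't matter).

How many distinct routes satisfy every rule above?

0

A right/down-only route from (1,1) to (3,4) makes exactly 2 down-moves and 3 right-moves in some order.
With no other constraints that would be C(5,2) = 10 routes.
A monotone route can only reach the required cells in the order (1,2), (2,3), so split there and multiply the segment counts (each segment already excludes blocked cells): (1,1)→(1,2): 1; (1,2)→(2,3): 0; (2,3)→(3,4): 2; product = 0.
No route satisfies every constraint, so the count is 0.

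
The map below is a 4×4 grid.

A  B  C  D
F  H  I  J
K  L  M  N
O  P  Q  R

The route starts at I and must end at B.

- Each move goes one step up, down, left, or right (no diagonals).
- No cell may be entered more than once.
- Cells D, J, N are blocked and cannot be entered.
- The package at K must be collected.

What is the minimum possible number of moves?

Any route passes through K somewhere between I and B. Summing Manhattan distances along the two legs (I → K → B) gives a lower bound of 3 + 3 = 6 moves.
A route of 6 moves achieves this: I → M → L → K → F → A → B.
Since 6 matches the lower bound, it is optimal.

6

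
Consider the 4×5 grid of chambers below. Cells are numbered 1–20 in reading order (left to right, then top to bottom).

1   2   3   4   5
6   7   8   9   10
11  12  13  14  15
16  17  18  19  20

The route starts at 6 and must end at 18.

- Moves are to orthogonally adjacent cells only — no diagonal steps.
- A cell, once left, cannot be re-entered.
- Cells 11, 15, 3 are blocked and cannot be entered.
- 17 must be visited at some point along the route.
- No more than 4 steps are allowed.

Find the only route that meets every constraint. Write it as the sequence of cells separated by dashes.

The 4-move cap with required stops at 17 leaves no slack for detours.
Route from 6: right to 7, 2× down (reaching 17), right to 18 — 4 moves in all.
Check: all required cells visited; 4 ≤ 4 moves.

6 - 7 - 12 - 17 - 18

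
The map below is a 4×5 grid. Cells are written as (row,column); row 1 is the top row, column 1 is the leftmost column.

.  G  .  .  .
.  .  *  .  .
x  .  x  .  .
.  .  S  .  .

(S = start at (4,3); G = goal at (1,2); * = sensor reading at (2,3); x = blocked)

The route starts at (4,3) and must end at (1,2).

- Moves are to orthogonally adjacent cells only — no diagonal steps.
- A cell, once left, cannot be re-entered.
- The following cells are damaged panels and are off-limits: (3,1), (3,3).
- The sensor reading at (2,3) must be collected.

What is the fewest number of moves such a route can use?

6

Any route passes through (2,3) somewhere between (4,3) and (1,2). Summing Manhattan distances along the two legs ((4,3) → (2,3) → (1,2)) gives a lower bound of 2 + 2 = 4 moves.
That bound ignores the blocked cells. Measuring each leg by the fewest moves that actually steer around them ((4,3)→(2,3): 4; (2,3)→(1,2): 2) raises the lower bound to 6.
A route of 6 moves exists: (4,3) → (4,2) → (3,2) → (2,2) → (2,3) → (1,3) → (1,2).
Since 6 matches that lower bound, it is optimal.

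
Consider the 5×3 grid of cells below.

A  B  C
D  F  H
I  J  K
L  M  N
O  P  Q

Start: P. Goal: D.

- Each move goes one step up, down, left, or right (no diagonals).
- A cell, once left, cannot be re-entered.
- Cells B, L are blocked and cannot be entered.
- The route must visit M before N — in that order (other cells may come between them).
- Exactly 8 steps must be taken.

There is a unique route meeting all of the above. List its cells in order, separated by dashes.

P - M - N - K - H - F - J - I - D

The waypoints must appear in the order M, N, with no cell reused.
Route from P: up to M, right to N, 2× up (reaching H), left to F, down to J, left to I, up to D — 8 moves in all.
Check: order respected (M at step 1, N at step 2); 8 moves as required.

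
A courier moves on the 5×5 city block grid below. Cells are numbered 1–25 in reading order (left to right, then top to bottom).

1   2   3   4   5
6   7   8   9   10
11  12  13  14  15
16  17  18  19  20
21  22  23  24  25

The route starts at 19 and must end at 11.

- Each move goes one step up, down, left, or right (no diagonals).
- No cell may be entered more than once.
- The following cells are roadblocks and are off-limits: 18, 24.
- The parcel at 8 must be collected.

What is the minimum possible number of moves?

6

Any route passes through 8 somewhere between 19 and 11. Summing Manhattan distances along the two legs (19 → 8 → 11) gives a lower bound of 3 + 3 = 6 moves.
A route of 6 moves achieves this: 19 → 14 → 9 → 8 → 13 → 12 → 11.
Since 6 matches the lower bound, it is optimal.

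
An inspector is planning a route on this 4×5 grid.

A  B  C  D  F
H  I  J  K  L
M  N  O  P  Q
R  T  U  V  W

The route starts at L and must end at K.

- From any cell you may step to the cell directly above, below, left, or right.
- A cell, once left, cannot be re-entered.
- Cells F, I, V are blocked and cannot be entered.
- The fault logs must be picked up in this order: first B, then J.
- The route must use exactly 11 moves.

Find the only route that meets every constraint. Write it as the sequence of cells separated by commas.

The waypoints must appear in the order B, J, with no cell reused.
Route from L: down to Q, 4× left (reaching M), 2× up (reaching A), 2× right (reaching C), down to J, right to K — 11 moves in all.
Check: order respected (B at step 8, J at step 10); 11 moves as required.

L, Q, P, O, N, M, H, A, B, C, J, K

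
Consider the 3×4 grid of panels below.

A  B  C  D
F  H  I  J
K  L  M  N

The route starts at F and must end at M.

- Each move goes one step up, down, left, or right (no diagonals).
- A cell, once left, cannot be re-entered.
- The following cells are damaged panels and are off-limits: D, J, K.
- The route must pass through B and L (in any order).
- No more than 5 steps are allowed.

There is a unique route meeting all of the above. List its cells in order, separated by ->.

F -> A -> B -> H -> L -> M

The 5-move cap with required stops at B, L leaves no slack for detours.
Route from F: up to A, right to B, 2× down (reaching L), right to M — 5 moves in all.
Check: all required cells visited; 5 ≤ 5 moves.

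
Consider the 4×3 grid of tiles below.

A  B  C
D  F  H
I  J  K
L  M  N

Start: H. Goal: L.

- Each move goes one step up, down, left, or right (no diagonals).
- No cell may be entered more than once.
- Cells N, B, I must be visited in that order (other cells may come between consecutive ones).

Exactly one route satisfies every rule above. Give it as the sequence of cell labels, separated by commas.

The waypoints must appear in the order N, B, I, with no cell reused.
Route from H: down 2 to N, left 1 to M, up 3 to B, left 1 to A, down 3 to L — 10 moves in all.
Check: order respected (N at step 2, B at step 6, I at step 9).

H, K, N, M, J, F, B, A, D, I, L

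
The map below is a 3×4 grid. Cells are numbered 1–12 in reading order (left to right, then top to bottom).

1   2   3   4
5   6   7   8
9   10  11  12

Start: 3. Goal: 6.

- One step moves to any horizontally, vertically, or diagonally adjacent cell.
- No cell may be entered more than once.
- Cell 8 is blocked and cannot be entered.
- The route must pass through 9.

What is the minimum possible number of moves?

Any route passes through 9 somewhere between 3 and 6. Summing Chebyshev distances along the two legs (3 → 9 → 6) gives a lower bound of 2 + 1 = 3 moves.
The shortest route satisfying every rule uses 4 moves: 3 → 2 → 5 → 9 → 6.
The bound of 3 isn't tight here; checking systematically, no route of length 3 through 3 satisfies every constraint, so 4 is the minimum.

4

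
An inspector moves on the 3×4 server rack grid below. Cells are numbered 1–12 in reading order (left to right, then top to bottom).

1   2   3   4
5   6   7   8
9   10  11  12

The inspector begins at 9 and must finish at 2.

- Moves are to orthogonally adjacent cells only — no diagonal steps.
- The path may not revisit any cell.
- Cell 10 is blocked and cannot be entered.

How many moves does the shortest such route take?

3

The Manhattan distance from 9 to 2 is |3−1| + |1−2| = 3, so at least 3 moves are needed.
A route of 3 moves achieves this: 9 → 5 → 1 → 2.
Since 3 matches the lower bound, it is optimal.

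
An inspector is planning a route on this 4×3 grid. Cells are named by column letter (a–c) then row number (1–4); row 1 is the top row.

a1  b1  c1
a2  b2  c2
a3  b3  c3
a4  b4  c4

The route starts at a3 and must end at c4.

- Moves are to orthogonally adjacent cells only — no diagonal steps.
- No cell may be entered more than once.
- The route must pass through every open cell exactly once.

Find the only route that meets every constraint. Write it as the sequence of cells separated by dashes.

a3 - a4 - b4 - b3 - b2 - a2 - a1 - b1 - c1 - c2 - c3 - c4

Need to visit all 12 open cells exactly once, starting at a3 and ending at c4.
Cell a4 has only two open neighbours (a3 and b4), so the path must pass straight through it: one of those is the cell it's entered from and the other is where it exits.
Route from a3: down to a4, right to b4, 2× up (reaching b2), left to a2, up to a1, 2× right (reaching c1), 3× down (reaching c4) — 11 moves in all.
Check: all 12 open cells covered.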